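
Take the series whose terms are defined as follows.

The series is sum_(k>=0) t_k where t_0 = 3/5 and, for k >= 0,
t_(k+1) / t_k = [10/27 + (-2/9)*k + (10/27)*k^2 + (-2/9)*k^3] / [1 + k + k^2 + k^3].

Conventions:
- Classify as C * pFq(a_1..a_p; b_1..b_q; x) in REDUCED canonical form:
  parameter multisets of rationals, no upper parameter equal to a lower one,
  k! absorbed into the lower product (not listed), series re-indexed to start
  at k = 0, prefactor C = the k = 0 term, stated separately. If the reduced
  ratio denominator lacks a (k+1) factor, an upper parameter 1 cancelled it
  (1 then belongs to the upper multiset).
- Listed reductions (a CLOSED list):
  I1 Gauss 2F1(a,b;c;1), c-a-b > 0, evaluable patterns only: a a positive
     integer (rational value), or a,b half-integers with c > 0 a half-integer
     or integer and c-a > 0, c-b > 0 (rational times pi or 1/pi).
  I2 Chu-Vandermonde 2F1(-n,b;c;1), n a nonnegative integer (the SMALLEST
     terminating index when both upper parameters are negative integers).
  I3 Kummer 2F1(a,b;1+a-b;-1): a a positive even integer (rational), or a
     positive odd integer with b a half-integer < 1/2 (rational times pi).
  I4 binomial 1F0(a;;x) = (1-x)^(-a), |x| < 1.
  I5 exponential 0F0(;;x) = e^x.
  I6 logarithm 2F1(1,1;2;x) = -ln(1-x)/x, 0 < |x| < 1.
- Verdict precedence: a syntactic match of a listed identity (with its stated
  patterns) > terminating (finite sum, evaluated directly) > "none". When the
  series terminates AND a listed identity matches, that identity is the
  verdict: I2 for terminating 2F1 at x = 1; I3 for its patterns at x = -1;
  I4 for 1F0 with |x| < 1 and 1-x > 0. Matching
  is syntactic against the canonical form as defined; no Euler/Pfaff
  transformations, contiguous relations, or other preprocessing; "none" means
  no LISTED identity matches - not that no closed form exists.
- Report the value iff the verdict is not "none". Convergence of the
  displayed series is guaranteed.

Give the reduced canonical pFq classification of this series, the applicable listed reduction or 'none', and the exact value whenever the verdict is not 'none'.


The series (x = -2/9) is 1F0: upper {-5/3}, lower {-}, prefactor 3/5. Verdict (x = -2/9): the binomial series (I4) applies (the 1F0 binomial series: exponent 5/3, x = -2/9). Hence: (3/5) * (11/9)^(5/3).

Key step: from the first term 3/5: cancel k^2 + 1 from the displayed ratio first; then C = 3/5, x = -2/9.
Step ratio: r(k) = (-2/9) * (k-5/3) / [(k+1)] - rational in k. x = (-2/9); t_0 = 3/5; negate the roots.


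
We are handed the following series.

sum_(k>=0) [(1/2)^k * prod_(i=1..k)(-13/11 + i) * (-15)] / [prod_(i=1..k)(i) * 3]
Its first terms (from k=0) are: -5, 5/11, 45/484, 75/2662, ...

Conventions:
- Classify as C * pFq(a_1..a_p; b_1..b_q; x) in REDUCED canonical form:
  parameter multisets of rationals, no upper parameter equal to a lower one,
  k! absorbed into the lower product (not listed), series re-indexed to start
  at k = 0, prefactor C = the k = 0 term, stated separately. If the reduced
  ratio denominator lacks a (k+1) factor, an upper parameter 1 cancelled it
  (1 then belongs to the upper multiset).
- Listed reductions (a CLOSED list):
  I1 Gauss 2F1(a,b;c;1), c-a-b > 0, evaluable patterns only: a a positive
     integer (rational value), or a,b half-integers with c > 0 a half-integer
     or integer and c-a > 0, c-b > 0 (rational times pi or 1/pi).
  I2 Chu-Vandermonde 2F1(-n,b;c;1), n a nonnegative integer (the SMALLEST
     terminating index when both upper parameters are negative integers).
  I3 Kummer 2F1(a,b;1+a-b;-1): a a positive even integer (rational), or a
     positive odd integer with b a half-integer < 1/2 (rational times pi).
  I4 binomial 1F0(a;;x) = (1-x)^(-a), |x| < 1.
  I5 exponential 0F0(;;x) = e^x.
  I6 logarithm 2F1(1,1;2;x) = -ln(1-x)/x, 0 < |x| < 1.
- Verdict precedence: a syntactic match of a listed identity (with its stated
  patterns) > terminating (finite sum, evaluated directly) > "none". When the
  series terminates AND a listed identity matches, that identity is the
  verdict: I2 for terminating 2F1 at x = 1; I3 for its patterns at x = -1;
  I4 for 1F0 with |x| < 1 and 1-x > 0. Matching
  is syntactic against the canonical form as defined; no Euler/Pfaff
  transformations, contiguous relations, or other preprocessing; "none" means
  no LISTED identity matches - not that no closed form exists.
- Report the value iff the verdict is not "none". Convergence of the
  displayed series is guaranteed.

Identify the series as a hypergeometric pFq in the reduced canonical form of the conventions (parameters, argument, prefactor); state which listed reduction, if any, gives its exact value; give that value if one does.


Reduced: x = 1/2, 1F0, upper = {-2/11}, lower = {-}, C = -5. Verdict: binomial (I4) matches (the 1F0 binomial series: exponent 2/11, x = 1/2). Hence: (-5) * (1/2)^(2/11).

Structural cue: t_0 = -5 here, and the product of the first k integers (prefactor -5) is k!.
Term ratio: r(k) = (1/2) * (k-2/11) / [(k+1)] - rational in k. x = (1/2); t_0 = -5; negate the roots.


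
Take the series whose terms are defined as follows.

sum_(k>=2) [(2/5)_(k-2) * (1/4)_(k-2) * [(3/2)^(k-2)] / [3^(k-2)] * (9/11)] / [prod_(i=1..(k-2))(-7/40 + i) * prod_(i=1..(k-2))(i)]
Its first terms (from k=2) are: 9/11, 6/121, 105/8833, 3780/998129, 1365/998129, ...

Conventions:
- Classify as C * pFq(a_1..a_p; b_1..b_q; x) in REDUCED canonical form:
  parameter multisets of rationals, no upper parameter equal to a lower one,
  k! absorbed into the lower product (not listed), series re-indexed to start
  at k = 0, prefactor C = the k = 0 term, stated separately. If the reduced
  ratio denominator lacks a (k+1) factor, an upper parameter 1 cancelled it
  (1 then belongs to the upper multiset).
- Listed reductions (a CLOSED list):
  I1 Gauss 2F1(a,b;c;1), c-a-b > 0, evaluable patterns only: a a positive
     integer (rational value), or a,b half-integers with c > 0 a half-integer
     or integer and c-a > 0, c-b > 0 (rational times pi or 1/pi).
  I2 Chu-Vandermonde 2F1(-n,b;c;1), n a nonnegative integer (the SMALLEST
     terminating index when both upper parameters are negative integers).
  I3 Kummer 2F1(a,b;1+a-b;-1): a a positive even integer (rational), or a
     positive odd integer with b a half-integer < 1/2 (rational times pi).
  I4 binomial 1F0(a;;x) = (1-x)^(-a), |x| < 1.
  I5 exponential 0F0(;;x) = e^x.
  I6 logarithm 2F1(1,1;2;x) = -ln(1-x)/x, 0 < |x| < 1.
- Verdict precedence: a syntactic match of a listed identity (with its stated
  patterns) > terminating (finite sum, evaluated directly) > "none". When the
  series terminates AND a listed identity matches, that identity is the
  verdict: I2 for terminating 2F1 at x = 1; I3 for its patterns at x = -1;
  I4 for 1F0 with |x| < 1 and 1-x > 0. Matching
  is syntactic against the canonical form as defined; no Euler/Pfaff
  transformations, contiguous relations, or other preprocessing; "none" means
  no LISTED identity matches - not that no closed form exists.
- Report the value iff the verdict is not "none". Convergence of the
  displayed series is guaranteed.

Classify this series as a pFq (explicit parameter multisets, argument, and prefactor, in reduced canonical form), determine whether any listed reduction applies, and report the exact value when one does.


Classification (C = 9/11): 2F1 with upper {1/4, 2/5}, lower {33/40}, argument x = 1/2. Verdict: none. No listed pattern accepts 2F1(1/4, 2/5; 33/40; 1/2).

Structural cue: x = (1/2) and the two k-th powers (C = 9/11, x = 1/2) combine into one argument.
Step ratio: r(k) = (1/2) * (k+1/4) (k+2/5) / [(k+33/40) (k+1)] - poly over poly, x = (1/2) from leading terms; C = 9/11 at k = 0.


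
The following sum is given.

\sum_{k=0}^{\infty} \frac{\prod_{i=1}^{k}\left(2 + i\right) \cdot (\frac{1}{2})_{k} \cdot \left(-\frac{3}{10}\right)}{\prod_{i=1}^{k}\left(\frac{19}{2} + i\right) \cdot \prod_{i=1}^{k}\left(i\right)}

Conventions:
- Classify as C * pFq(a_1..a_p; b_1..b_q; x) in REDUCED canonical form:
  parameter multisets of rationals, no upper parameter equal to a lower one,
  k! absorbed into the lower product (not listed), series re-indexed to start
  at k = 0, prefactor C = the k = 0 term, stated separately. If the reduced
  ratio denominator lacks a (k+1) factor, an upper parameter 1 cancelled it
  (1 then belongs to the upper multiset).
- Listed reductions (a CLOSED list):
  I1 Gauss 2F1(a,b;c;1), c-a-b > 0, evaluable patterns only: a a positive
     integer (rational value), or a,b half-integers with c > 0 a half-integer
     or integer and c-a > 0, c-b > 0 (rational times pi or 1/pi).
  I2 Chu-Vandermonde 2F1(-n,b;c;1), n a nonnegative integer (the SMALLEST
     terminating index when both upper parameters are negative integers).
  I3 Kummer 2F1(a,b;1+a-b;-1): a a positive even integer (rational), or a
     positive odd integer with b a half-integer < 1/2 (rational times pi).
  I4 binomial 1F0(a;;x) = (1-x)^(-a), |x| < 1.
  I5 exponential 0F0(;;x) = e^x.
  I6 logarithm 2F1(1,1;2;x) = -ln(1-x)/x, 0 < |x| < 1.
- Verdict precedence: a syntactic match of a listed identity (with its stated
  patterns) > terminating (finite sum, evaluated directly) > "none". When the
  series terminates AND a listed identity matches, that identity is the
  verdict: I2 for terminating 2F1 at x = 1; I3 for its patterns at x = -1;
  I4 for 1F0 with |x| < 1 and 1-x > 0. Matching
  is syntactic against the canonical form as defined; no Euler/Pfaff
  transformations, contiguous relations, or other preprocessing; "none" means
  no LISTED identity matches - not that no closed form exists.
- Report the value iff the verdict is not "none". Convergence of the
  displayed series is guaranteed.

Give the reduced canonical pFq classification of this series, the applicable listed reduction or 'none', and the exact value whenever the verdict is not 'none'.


At argument 1: a 2F1 with upper {\frac{1}{2}, 3}, lower {\frac{21}{2}}, scaled by C = -\frac{3}{10}. Verdict: Gauss's theorem (I1) fires (x = 1: the Gamma ratio telescopes since c-a-b = 7 > 0 and a = 3 in Z>0). Its exact value is -\frac{323}{896}.

Key step: t_0 = -\frac{3}{10} here, and the product of the first k integers (C = -3/10) is k!.
Consecutive-term ratio: r(k) = 1 * (k+\frac{1}{2}) (k+3) / [(k+\frac{21}{2}) (k+1)] - rational; roots negated = parameters, x = 1, C = -\frac{3}{10}.


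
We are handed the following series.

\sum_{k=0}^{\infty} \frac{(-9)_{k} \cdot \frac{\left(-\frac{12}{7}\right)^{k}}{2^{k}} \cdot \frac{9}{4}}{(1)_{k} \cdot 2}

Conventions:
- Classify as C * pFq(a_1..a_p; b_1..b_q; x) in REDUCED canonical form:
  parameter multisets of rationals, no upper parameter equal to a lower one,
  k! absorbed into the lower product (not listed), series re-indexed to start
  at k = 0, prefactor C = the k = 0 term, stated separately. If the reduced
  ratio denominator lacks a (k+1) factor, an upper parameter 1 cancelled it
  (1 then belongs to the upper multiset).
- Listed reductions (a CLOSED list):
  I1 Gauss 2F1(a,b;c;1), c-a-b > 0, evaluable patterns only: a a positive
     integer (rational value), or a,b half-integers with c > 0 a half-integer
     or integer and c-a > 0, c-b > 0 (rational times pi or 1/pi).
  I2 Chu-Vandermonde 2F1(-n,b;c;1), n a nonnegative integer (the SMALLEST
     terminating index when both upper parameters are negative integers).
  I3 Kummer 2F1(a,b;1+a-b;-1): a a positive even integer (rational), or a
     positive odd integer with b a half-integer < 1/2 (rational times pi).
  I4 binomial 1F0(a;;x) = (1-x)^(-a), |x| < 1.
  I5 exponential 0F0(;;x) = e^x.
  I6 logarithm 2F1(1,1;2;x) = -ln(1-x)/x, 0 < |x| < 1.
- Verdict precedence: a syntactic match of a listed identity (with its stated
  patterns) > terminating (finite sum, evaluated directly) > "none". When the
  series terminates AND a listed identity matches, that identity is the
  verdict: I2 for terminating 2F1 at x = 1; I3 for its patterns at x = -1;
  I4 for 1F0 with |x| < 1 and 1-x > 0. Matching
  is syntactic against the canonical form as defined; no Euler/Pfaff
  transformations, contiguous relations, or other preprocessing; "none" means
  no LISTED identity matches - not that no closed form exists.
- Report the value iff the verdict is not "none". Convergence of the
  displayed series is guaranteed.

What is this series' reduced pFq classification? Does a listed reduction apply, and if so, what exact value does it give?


x = -\frac{6}{7} here; the reduced form reads 1F0, upper {-9}, lower {-}, C = \frac{9}{8}. Verdict (x = -\frac{6}{7}): the binomial series (I4) applies (the 1F0 binomial series: exponent 9, x = -\frac{6}{7}). Value: \frac{95440494357}{322828856}.

The tell: from the first term \frac{9}{8}: (1)_k (C = 9/8, x = -6/7) is k! itself.
Adjacent-term ratio: r(k) = -\frac{6}{7} * (k-9) / [(k+1)] - poly over poly, x = -\frac{6}{7} from leading terms; C = \frac{9}{8} at k = 0.


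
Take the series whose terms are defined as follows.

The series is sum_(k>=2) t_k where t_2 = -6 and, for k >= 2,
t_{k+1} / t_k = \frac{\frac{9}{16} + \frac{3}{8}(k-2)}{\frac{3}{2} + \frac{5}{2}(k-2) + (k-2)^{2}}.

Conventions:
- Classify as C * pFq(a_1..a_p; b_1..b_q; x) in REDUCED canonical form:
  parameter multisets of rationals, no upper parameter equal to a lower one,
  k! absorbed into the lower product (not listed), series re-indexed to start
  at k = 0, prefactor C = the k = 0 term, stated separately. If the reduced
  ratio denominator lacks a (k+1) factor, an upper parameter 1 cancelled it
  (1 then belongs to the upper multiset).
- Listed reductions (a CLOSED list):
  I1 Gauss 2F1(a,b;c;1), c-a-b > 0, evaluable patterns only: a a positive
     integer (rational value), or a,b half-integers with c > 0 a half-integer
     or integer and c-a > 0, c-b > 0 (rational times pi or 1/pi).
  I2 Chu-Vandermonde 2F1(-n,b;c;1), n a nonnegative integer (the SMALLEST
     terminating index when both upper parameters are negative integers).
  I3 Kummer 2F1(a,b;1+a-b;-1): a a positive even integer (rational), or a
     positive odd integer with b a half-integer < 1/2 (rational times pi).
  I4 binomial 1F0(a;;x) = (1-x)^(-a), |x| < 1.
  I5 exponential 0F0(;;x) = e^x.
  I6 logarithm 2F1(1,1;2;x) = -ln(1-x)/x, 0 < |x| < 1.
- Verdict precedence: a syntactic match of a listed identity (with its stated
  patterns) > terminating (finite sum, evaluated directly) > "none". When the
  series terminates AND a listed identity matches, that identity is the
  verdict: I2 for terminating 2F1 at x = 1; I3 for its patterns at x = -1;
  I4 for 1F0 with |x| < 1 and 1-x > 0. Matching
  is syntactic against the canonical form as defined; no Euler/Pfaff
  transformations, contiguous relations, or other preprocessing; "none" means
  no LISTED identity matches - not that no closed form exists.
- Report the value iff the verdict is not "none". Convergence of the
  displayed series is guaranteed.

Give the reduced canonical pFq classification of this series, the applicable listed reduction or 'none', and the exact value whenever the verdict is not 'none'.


Canonical form: C = -6 times 0F0 with upper {-}, lower {-}, x = \frac{3}{8}. Verdict at x = \frac{3}{8}: the I5 exponential reduction matches (the 0F0 exponential series at x = \frac{3}{8}). Its exact value is \left(-6\right) \cdot e^{\frac{3}{8}}.

The tell: t_0 = -6 here, and the ratio is unreduced: k + 3/2 divides both sides (prefactor -6).
Ratio: r(k) = \frac{3}{8} * 1 / [(k+1)] - poly over poly, x = \frac{3}{8} from leading terms; C = -6 at k = 0.


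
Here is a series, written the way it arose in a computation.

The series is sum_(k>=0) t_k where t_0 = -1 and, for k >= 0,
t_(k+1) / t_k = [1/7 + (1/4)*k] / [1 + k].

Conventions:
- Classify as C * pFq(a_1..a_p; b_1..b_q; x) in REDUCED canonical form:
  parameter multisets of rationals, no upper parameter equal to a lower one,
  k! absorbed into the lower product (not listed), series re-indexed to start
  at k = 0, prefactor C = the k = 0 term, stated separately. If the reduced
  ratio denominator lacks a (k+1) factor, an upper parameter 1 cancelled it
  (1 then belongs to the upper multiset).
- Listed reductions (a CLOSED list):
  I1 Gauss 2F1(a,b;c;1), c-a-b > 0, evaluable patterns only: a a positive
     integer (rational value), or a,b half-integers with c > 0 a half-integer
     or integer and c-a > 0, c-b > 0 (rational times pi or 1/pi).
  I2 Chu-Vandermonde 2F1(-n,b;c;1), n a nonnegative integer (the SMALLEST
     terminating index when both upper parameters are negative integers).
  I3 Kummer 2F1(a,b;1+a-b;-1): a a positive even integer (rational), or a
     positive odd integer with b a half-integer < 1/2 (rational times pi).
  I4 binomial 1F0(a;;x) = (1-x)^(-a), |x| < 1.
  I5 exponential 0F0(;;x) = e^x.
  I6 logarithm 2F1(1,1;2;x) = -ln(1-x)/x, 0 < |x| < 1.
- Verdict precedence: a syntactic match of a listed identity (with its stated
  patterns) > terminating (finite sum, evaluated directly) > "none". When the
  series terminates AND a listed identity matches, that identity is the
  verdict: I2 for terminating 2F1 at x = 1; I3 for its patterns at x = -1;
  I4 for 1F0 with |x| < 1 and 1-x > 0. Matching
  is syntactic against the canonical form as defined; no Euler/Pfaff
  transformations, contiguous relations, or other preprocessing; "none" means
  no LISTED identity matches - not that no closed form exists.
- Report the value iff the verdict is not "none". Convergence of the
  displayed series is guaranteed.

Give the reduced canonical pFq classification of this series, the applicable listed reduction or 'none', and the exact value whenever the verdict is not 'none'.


x = 1/4 here; the reduced form reads 1F0, upper {4/7}, lower {-}, C = -1. Verdict: the binomial series (I4) applies (the 1F0 binomial series: exponent -4/7, x = 1/4). Sum: (-1) * (3/4)^(-4/7).

Key observation: t_0 being -1, factor the ratio over Q (C = -1, x = 1/4): negated roots = parameters.
Step ratio: r(k) = (1/4) * (k+4/7) / [(k+1)] ; factor over Q: parameters, x = (1/4), and C = -1.


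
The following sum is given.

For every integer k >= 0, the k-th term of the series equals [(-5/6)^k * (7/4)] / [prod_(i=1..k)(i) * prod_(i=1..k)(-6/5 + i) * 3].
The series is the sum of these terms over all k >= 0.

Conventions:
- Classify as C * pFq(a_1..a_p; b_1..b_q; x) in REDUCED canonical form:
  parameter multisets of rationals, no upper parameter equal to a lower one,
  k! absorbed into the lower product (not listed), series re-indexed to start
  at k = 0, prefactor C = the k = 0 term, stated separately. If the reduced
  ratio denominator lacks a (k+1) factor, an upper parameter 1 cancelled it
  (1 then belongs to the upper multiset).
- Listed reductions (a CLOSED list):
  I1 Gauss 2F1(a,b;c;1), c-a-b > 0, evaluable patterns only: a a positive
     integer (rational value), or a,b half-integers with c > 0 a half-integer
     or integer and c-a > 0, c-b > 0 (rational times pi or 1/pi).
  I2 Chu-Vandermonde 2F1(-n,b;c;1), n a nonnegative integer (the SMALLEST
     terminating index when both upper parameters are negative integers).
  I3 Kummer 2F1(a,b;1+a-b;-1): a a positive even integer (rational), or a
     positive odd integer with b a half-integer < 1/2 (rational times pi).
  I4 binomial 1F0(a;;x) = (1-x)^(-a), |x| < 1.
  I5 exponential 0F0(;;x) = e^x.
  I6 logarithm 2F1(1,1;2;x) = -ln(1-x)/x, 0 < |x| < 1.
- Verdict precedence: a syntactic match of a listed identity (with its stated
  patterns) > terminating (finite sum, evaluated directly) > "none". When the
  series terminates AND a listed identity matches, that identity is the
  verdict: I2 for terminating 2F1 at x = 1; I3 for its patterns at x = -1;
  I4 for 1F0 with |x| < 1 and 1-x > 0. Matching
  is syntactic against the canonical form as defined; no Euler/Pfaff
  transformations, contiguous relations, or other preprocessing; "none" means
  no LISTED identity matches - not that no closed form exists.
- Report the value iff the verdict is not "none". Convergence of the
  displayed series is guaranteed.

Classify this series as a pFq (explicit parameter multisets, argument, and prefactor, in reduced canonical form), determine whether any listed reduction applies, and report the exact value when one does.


x = -5/6 here; the reduced form reads 0F1, upper {-}, lower {-1/5}, C = 7/12. Verdict: none. Every listed pattern misses the 0F1 form at -5/6, upper {-}.

Structural cue: x = (-5/6) and the lower running product (C = 7/12, x = -5/6) is a rising factorial.
Adjacent-term ratio: r(k) = (-5/6) * 1 / [(k-1/5) (k+1)] - rational in k, leading ratio (-5/6); with t_0 = 7/12, classification follows.


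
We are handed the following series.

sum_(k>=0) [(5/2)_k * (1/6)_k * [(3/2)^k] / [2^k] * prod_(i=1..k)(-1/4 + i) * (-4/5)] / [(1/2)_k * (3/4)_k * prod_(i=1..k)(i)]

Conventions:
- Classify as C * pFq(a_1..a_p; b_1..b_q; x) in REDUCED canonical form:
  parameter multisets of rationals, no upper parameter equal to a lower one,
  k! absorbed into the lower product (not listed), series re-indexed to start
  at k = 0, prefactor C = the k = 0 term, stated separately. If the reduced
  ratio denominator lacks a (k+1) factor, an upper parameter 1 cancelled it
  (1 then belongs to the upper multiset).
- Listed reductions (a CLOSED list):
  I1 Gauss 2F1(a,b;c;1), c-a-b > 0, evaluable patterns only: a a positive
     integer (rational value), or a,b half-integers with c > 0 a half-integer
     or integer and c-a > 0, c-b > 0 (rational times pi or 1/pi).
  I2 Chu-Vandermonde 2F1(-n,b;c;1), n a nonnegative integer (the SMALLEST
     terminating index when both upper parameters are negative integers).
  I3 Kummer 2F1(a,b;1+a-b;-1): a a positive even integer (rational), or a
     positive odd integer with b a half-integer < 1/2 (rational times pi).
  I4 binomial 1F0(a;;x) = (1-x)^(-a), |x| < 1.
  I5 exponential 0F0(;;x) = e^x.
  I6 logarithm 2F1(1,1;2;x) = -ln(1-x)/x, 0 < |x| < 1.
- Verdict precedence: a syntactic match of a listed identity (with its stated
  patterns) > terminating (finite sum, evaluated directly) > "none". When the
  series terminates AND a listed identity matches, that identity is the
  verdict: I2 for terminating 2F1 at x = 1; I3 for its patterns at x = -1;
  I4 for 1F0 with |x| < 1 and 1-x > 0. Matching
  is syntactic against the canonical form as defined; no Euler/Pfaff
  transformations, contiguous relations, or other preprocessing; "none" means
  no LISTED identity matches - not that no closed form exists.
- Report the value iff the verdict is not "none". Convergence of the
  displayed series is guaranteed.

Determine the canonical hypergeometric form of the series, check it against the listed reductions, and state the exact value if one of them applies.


x = 3/4 here; the reduced form reads 2F1, upper {1/6, 5/2}, lower {1/2}, C = -4/5. Verdict: none - this 2F1 at x = 3/4 matches no listed pattern, and upper {1/6, 5/2} holds no stopper.

Key observation: t_0 = -4/5 here, and the product of the first k integers (prefactor -4/5) is k!.
Adjacent-term ratio: r(k) = (3/4) * (k+1/6) (k+5/2) / [(k+1/2) (k+1)] ; factor over Q: parameters, x = (3/4), and C = -4/5.


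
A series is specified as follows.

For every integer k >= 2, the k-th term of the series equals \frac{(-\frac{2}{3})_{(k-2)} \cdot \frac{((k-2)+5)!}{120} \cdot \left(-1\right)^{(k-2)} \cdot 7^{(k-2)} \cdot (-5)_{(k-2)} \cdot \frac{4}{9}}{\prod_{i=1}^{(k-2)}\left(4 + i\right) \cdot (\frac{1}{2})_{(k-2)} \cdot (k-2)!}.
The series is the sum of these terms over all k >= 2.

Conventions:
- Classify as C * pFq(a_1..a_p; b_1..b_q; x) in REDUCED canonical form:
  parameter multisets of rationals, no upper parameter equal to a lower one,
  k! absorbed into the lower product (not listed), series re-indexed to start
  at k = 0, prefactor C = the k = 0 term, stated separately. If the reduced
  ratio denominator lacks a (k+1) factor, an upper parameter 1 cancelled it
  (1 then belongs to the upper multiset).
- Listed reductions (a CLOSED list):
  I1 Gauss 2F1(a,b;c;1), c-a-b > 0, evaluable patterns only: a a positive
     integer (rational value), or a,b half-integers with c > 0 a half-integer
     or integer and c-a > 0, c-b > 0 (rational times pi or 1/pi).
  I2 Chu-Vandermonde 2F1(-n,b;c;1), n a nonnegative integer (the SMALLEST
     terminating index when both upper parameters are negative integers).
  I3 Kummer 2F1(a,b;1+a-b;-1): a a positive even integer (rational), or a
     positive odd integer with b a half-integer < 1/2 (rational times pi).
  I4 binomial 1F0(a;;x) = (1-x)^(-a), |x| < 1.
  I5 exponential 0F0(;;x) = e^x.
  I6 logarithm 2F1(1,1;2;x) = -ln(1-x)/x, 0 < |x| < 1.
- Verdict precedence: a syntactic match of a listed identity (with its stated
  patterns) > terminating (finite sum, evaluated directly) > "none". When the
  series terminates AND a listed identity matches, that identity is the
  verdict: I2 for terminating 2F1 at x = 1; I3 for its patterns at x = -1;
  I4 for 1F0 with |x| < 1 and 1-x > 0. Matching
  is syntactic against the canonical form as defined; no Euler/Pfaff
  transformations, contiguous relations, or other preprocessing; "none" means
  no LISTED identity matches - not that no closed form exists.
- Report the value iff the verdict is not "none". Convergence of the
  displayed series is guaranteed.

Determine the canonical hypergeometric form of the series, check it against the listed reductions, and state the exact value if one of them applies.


x = -7 here; the reduced form reads 3F2, upper {-5, -\frac{2}{3}, 6}, lower {\frac{1}{2}, 5}, C = \frac{4}{9}. Verdict: terminating - no listed pattern fits, but -5 in the upper list cuts the series at k = 5; direct evaluation. Sum: -\frac{790618124}{295245}.

First insight: t_0 being \frac{4}{9}, the factorial ratio (C = 4/9) (k+a-1)!/(a-1)! is a rising factorial (a)_k.
Step ratio: r(k) = -7 * (k-5) (k-\frac{2}{3}) (k+6) / [(k+\frac{1}{2}) (k+5) (k+1)] - rational; roots negated = parameters, x = -7, C = \frac{4}{9}.


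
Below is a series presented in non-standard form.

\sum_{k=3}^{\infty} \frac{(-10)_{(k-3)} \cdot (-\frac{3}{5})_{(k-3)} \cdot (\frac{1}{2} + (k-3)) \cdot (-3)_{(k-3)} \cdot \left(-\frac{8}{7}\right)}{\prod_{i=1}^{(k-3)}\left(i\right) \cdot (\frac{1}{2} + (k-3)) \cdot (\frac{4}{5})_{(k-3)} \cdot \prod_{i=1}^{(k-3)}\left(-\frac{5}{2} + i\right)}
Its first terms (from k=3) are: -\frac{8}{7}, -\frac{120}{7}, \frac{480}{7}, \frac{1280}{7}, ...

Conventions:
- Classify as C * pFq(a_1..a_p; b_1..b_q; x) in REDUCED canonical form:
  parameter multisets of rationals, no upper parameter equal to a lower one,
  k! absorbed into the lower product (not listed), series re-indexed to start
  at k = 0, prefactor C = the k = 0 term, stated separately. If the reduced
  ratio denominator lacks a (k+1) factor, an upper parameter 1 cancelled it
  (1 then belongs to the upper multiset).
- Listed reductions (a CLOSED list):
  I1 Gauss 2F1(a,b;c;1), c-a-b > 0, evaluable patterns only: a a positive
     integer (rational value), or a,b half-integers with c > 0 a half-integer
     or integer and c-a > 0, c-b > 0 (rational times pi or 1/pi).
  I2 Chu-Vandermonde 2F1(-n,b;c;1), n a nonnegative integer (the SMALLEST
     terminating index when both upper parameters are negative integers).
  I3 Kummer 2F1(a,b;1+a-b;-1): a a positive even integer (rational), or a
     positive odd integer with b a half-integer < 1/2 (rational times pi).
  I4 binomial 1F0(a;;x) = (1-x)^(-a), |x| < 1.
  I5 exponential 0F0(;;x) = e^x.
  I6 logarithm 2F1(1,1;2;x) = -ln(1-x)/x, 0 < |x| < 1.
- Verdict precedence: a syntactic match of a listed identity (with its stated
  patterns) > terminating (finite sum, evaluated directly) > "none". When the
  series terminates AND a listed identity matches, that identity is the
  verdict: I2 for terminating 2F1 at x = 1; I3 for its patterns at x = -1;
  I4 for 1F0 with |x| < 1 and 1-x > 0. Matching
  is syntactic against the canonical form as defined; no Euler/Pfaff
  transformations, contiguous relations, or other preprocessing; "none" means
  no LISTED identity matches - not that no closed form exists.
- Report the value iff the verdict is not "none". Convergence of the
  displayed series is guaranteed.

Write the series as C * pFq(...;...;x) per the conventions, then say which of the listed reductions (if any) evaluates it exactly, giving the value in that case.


First insight: t_0 being -\frac{8}{7}, striking the common factor k + 1/2 reduces the term (C = -8/7, x = 1).
Ratio: r(k) = 1 * (k-10) (k-3) (k-\frac{3}{5}) / [(k-\frac{3}{2}) (k+\frac{4}{5}) (k+1)] - poly over poly, x = 1 from leading terms; C = -\frac{8}{7} at k = 0.

Reduced: x = 1, 3F2, upper = {-10, -3, -\frac{3}{5}}, lower = {-\frac{3}{2}, \frac{4}{5}}, C = -\frac{8}{7}. Verdict: terminating - the sum ends at index 3 because -3 is a negative integer; exact evaluation follows. Its exact value is \frac{1632}{7}.


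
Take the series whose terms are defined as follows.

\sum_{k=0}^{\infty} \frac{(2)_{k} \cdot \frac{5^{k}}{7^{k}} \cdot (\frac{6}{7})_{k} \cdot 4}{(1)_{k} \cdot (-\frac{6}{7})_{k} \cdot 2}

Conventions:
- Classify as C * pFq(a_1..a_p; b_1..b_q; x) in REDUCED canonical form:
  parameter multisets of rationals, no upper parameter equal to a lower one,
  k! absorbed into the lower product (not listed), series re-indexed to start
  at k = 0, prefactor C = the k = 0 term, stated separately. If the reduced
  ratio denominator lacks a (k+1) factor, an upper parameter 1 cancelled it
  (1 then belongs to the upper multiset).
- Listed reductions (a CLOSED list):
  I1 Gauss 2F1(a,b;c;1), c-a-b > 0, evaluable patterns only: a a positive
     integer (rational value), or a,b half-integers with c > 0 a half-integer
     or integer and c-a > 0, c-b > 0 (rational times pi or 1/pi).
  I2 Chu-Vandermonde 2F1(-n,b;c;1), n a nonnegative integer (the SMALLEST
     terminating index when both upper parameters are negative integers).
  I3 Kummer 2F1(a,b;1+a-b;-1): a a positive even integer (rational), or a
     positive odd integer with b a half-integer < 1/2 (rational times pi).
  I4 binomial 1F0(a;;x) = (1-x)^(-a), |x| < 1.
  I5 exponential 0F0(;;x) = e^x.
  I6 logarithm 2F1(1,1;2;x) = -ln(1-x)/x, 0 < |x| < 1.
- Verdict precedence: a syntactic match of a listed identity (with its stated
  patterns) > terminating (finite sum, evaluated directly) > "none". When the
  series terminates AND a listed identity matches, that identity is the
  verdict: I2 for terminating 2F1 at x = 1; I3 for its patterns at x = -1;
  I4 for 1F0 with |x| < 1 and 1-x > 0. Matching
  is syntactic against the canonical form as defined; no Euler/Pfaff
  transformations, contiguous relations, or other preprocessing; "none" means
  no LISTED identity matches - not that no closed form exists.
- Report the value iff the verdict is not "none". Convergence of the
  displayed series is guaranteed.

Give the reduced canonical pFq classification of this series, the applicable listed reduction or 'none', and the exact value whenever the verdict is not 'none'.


Prefactor 2, argument \frac{5}{7}: 2F1 with upper {\frac{6}{7}, 2} over lower {-\frac{6}{7}}. Verdict: none here - no I1-I6 shape fits x = \frac{5}{7} with lower {-\frac{6}{7}}.

Structural cue: from the first term 2: (1)_k (C = 2, x = 5/7) is k! itself.
Ratio: r(k) = \frac{5}{7} * (k+\frac{6}{7}) (k+2) / [(k-\frac{6}{7}) (k+1)] - rational in k, leading ratio \frac{5}{7}; with t_0 = 2, classification follows.


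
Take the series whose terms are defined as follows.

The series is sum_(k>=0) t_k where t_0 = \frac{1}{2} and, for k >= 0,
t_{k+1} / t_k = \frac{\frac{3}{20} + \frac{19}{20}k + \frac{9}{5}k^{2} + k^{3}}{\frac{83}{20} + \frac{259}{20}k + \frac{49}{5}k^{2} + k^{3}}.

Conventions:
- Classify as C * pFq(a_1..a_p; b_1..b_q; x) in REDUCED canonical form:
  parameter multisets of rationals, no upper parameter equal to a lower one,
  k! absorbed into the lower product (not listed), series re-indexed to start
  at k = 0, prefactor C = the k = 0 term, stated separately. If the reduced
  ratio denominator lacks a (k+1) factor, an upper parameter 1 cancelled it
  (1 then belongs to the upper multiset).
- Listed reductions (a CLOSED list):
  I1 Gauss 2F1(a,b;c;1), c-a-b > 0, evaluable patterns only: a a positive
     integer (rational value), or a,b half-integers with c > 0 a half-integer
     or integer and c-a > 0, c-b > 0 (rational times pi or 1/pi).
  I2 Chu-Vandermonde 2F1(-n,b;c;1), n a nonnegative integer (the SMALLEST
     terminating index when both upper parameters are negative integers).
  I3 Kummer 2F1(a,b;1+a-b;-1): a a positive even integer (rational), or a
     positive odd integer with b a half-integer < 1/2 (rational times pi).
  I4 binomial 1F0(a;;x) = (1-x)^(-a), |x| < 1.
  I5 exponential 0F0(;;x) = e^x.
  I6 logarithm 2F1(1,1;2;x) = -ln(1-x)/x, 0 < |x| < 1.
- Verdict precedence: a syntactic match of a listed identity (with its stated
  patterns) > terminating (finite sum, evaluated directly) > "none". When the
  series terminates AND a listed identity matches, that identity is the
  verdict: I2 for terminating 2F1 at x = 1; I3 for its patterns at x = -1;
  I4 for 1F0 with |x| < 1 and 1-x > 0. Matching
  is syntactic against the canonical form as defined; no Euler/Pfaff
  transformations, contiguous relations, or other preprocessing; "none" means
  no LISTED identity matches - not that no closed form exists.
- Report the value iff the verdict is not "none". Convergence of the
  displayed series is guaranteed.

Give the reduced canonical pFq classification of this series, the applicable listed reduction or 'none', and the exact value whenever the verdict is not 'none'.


Prefactor \frac{1}{2}, argument 1: 2F1 with upper {\frac{3}{10}, 1} over lower {\frac{83}{10}}. Verdict (x = 1): Gauss's theorem (I1) applies (x = 1: the Gamma ratio telescopes since c-a-b = 7 > 0 and a = 1 in Z>0). Sum: \frac{73}{140}.

Structural cue: from the first term \frac{1}{2}: the ratio is unreduced: k + 1/2 divides both sides (prefactor 1/2).
Ratio: r(k) = 1 * (k+\frac{3}{10}) (k+1) / [(k+\frac{83}{10}) (k+1)] - rational in k. x = 1; t_0 = \frac{1}{2}; negate the roots.


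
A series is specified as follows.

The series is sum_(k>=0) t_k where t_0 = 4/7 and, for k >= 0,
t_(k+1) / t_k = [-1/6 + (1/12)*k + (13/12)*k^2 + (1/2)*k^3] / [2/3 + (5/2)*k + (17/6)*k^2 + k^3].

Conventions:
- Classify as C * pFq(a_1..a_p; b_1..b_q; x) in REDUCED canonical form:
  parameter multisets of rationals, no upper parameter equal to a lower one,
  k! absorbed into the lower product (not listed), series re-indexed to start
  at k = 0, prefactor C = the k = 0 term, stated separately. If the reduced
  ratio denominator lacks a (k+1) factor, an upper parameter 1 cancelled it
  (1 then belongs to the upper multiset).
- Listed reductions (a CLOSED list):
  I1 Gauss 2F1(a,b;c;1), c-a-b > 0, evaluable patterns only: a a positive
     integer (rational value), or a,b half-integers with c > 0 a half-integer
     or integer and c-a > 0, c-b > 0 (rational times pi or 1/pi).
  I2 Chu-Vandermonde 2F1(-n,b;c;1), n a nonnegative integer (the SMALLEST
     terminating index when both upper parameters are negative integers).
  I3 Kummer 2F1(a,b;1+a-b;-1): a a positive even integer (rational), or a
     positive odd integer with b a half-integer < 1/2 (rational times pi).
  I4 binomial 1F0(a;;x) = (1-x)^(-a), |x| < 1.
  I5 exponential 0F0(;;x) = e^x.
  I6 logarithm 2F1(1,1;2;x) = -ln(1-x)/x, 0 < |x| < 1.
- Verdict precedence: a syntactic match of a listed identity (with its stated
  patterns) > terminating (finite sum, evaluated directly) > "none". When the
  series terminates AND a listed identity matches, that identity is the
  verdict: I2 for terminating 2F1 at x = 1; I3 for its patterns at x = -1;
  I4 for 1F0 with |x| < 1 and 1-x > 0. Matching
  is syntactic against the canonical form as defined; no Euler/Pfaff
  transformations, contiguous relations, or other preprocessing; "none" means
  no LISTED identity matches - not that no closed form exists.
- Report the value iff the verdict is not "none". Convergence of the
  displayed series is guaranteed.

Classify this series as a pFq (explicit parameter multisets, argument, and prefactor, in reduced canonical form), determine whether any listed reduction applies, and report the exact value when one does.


First insight: with t_0 = 4/7, cancel k + 1/2 from the displayed ratio first; then C = 4/7.
Consecutive-term ratio: r(k) = (1/2) * (k-1/3) (k+2) / [(k+4/3) (k+1)] - rational; roots negated = parameters, x = (1/2), C = 4/7.

Reduced: x = 1/2, 2F1, upper = {-1/3, 2}, lower = {4/3}, C = 4/7. Verdict: none - at argument 1/2 the multisets {-1/3, 2} ; {4/3} match no listed identity.


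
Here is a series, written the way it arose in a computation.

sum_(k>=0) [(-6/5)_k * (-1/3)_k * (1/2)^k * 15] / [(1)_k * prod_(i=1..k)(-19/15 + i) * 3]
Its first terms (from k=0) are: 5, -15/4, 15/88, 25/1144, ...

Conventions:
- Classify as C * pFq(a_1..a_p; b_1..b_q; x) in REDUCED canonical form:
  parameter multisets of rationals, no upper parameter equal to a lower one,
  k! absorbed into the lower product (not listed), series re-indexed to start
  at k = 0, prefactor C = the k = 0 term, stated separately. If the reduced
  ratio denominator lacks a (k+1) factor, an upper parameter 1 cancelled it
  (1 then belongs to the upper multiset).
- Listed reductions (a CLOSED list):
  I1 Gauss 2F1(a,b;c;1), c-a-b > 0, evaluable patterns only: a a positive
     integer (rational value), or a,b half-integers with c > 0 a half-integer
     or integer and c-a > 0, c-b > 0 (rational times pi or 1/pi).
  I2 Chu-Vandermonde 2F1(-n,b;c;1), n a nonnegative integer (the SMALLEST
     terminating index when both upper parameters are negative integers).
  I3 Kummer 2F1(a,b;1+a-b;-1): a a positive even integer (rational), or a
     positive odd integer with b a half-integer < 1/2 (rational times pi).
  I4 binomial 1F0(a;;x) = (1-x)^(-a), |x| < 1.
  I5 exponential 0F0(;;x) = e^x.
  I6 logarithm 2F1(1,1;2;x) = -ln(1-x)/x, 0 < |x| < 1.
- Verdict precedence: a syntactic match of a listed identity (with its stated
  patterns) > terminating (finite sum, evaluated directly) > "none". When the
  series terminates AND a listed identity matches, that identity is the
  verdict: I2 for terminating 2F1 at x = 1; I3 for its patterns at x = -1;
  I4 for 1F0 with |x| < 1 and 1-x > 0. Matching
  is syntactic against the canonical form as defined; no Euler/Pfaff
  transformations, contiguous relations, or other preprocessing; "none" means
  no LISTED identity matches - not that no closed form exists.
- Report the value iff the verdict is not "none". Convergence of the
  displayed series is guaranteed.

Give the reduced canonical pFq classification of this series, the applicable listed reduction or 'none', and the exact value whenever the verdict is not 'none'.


This is 5 * 2F1(-6/5, -1/3; -4/15; 1/2) in reduced canonical form. Verdict: none. No listed pattern accepts 2F1(-6/5, -1/3; -4/15; 1/2).

Key step: t_0 being 5, the constant factors (C = 5, x = 1/2) combine into one prefactor.
Term ratio: r(k) = (1/2) * (k-6/5) (k-1/3) / [(k-4/15) (k+1)] - rational in k, leading ratio (1/2); with t_0 = 5, classification follows.


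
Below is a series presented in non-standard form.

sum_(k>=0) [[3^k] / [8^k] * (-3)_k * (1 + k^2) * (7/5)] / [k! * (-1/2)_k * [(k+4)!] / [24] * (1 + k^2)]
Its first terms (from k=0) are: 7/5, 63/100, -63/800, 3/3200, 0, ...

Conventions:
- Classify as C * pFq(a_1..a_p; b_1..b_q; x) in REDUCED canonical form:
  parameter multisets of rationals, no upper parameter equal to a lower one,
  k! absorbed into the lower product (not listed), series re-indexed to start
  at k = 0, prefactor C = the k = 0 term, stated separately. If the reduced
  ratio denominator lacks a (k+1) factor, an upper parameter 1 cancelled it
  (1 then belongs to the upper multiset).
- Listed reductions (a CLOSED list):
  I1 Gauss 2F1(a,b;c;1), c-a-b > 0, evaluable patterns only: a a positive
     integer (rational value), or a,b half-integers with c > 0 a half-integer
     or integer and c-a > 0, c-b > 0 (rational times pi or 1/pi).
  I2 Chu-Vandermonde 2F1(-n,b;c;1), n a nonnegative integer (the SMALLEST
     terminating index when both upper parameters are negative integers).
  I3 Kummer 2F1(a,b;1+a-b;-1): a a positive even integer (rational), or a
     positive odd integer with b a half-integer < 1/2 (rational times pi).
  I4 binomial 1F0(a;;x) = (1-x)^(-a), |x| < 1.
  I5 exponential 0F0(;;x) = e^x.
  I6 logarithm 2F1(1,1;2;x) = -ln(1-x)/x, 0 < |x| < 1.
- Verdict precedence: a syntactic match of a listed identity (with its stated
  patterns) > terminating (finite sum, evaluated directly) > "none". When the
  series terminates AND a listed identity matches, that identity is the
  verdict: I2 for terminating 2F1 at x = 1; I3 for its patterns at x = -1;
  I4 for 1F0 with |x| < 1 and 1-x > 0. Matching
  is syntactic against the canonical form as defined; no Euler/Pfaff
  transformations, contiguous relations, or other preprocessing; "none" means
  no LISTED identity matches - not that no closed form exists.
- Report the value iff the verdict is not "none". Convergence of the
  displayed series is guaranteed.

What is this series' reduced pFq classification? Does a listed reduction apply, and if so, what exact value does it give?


Reduced: x = 3/8, 1F2, upper = {-3}, lower = {-1/2, 5}, C = 7/5. Verdict: terminating. (-3)_k vanishes past k = 3, leaving a 4-term sum, computed directly. Value: 6247/3200.

First insight: t_0 = 7/5 here, and the two geometric factors (C = 7/5) combine into one argument.
Ratio: r(k) = (3/8) * (k-3) / [(k-1/2) (k+5) (k+1)] ; factor over Q: parameters, x = (3/8), and C = 7/5.
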